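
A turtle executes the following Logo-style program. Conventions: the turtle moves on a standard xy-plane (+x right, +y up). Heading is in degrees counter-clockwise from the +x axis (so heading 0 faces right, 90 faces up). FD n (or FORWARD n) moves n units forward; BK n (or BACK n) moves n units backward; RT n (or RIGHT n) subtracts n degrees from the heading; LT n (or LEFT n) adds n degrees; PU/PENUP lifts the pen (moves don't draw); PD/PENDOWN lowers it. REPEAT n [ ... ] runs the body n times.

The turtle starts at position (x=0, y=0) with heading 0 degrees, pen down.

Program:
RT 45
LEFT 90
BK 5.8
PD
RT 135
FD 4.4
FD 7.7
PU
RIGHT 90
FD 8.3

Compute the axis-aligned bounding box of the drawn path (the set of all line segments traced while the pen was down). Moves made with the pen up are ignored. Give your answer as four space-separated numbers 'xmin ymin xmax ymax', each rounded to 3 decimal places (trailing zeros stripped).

Answer: -4.101 -16.201 0 0

Derivation:
Executing turtle program step by step:
Start: pos=(0,0), heading=0, pen down
RT 45: heading 0 -> 315
LT 90: heading 315 -> 45
BK 5.8: (0,0) -> (-4.101,-4.101) [heading=45, draw]
PD: pen down
RT 135: heading 45 -> 270
FD 4.4: (-4.101,-4.101) -> (-4.101,-8.501) [heading=270, draw]
FD 7.7: (-4.101,-8.501) -> (-4.101,-16.201) [heading=270, draw]
PU: pen up
RT 90: heading 270 -> 180
FD 8.3: (-4.101,-16.201) -> (-12.401,-16.201) [heading=180, move]
Final: pos=(-12.401,-16.201), heading=180, 3 segment(s) drawn

Segment endpoints: x in {-4.101, -4.101, 0}, y in {-16.201, -8.501, -4.101, 0}
xmin=-4.101, ymin=-16.201, xmax=0, ymax=0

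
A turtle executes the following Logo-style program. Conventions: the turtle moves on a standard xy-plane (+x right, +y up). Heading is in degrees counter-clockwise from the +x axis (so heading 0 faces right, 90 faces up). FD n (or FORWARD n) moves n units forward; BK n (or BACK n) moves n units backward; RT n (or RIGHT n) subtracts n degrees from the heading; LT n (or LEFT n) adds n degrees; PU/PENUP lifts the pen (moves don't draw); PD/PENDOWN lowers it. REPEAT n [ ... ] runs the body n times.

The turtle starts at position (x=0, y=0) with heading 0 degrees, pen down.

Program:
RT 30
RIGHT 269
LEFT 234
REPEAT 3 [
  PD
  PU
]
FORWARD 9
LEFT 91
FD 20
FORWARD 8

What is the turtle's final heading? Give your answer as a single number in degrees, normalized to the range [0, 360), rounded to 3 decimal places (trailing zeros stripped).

Answer: 26

Derivation:
Executing turtle program step by step:
Start: pos=(0,0), heading=0, pen down
RT 30: heading 0 -> 330
RT 269: heading 330 -> 61
LT 234: heading 61 -> 295
REPEAT 3 [
  -- iteration 1/3 --
  PD: pen down
  PU: pen up
  -- iteration 2/3 --
  PD: pen down
  PU: pen up
  -- iteration 3/3 --
  PD: pen down
  PU: pen up
]
FD 9: (0,0) -> (3.804,-8.157) [heading=295, move]
LT 91: heading 295 -> 26
FD 20: (3.804,-8.157) -> (21.779,0.611) [heading=26, move]
FD 8: (21.779,0.611) -> (28.97,4.118) [heading=26, move]
Final: pos=(28.97,4.118), heading=26, 0 segment(s) drawn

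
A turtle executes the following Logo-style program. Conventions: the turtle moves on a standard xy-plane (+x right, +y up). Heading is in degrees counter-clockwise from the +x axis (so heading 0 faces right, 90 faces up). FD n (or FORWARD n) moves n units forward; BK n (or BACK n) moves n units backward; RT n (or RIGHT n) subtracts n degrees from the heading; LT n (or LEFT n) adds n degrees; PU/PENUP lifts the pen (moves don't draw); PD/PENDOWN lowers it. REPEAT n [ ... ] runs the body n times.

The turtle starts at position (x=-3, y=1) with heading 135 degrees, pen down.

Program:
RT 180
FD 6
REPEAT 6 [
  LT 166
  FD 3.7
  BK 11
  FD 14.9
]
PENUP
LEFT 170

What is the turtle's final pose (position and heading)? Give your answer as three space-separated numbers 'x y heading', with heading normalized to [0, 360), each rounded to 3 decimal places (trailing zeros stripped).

Executing turtle program step by step:
Start: pos=(-3,1), heading=135, pen down
RT 180: heading 135 -> 315
FD 6: (-3,1) -> (1.243,-3.243) [heading=315, draw]
REPEAT 6 [
  -- iteration 1/6 --
  LT 166: heading 315 -> 121
  FD 3.7: (1.243,-3.243) -> (-0.663,-0.071) [heading=121, draw]
  BK 11: (-0.663,-0.071) -> (5.002,-9.5) [heading=121, draw]
  FD 14.9: (5.002,-9.5) -> (-2.672,3.272) [heading=121, draw]
  -- iteration 2/6 --
  LT 166: heading 121 -> 287
  FD 3.7: (-2.672,3.272) -> (-1.59,-0.266) [heading=287, draw]
  BK 11: (-1.59,-0.266) -> (-4.806,10.253) [heading=287, draw]
  FD 14.9: (-4.806,10.253) -> (-0.45,-3.996) [heading=287, draw]
  -- iteration 3/6 --
  LT 166: heading 287 -> 93
  FD 3.7: (-0.45,-3.996) -> (-0.643,-0.301) [heading=93, draw]
  BK 11: (-0.643,-0.301) -> (-0.068,-11.286) [heading=93, draw]
  FD 14.9: (-0.068,-11.286) -> (-0.847,3.593) [heading=93, draw]
  -- iteration 4/6 --
  LT 166: heading 93 -> 259
  FD 3.7: (-0.847,3.593) -> (-1.553,-0.039) [heading=259, draw]
  BK 11: (-1.553,-0.039) -> (0.546,10.759) [heading=259, draw]
  FD 14.9: (0.546,10.759) -> (-2.298,-3.867) [heading=259, draw]
  -- iteration 5/6 --
  LT 166: heading 259 -> 65
  FD 3.7: (-2.298,-3.867) -> (-0.734,-0.514) [heading=65, draw]
  BK 11: (-0.734,-0.514) -> (-5.383,-10.483) [heading=65, draw]
  FD 14.9: (-5.383,-10.483) -> (0.914,3.021) [heading=65, draw]
  -- iteration 6/6 --
  LT 166: heading 65 -> 231
  FD 3.7: (0.914,3.021) -> (-1.414,0.146) [heading=231, draw]
  BK 11: (-1.414,0.146) -> (5.508,8.694) [heading=231, draw]
  FD 14.9: (5.508,8.694) -> (-3.868,-2.885) [heading=231, draw]
]
PU: pen up
LT 170: heading 231 -> 41
Final: pos=(-3.868,-2.885), heading=41, 19 segment(s) drawn

Answer: -3.868 -2.885 41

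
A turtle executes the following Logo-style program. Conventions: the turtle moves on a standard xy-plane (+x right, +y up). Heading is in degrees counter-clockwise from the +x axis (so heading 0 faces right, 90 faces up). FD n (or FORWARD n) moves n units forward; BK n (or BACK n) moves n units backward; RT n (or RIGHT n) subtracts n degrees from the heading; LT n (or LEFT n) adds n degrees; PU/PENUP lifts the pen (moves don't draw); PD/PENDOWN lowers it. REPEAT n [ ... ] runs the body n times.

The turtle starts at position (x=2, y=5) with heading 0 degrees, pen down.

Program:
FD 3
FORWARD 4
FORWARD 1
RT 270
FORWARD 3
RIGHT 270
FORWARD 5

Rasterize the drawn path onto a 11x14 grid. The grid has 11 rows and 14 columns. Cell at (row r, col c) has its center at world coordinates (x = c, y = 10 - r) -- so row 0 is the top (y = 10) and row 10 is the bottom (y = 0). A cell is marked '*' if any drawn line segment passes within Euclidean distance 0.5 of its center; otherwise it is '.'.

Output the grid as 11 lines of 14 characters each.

Segment 0: (2,5) -> (5,5)
Segment 1: (5,5) -> (9,5)
Segment 2: (9,5) -> (10,5)
Segment 3: (10,5) -> (10,8)
Segment 4: (10,8) -> (5,8)

Answer: ..............
..............
.....******...
..........*...
..........*...
..*********...
..............
..............
..............
..............
..............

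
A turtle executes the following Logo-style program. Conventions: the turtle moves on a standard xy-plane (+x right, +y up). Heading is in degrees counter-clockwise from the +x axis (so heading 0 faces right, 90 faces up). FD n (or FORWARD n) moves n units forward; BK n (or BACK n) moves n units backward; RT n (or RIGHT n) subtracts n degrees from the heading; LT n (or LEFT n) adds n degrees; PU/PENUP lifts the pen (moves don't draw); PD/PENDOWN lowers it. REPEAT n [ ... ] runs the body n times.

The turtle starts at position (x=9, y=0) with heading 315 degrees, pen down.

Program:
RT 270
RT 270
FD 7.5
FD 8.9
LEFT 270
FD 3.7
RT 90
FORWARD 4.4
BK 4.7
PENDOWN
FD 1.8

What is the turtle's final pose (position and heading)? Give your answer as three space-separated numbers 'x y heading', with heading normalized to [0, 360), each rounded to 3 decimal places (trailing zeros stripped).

Executing turtle program step by step:
Start: pos=(9,0), heading=315, pen down
RT 270: heading 315 -> 45
RT 270: heading 45 -> 135
FD 7.5: (9,0) -> (3.697,5.303) [heading=135, draw]
FD 8.9: (3.697,5.303) -> (-2.597,11.597) [heading=135, draw]
LT 270: heading 135 -> 45
FD 3.7: (-2.597,11.597) -> (0.02,14.213) [heading=45, draw]
RT 90: heading 45 -> 315
FD 4.4: (0.02,14.213) -> (3.131,11.102) [heading=315, draw]
BK 4.7: (3.131,11.102) -> (-0.192,14.425) [heading=315, draw]
PD: pen down
FD 1.8: (-0.192,14.425) -> (1.08,13.152) [heading=315, draw]
Final: pos=(1.08,13.152), heading=315, 6 segment(s) drawn

Answer: 1.08 13.152 315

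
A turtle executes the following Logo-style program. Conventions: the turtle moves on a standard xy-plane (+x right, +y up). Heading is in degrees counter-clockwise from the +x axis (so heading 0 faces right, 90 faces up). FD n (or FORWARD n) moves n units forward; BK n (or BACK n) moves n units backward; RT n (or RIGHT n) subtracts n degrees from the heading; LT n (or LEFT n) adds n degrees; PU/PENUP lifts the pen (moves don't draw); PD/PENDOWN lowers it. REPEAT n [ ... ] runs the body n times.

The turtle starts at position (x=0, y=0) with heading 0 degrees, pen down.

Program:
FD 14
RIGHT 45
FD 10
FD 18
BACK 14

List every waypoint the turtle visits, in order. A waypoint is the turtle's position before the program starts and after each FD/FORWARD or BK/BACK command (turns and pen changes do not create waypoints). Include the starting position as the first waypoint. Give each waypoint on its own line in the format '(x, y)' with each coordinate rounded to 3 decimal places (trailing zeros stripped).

Answer: (0, 0)
(14, 0)
(21.071, -7.071)
(33.799, -19.799)
(23.899, -9.899)

Derivation:
Executing turtle program step by step:
Start: pos=(0,0), heading=0, pen down
FD 14: (0,0) -> (14,0) [heading=0, draw]
RT 45: heading 0 -> 315
FD 10: (14,0) -> (21.071,-7.071) [heading=315, draw]
FD 18: (21.071,-7.071) -> (33.799,-19.799) [heading=315, draw]
BK 14: (33.799,-19.799) -> (23.899,-9.899) [heading=315, draw]
Final: pos=(23.899,-9.899), heading=315, 4 segment(s) drawn
Waypoints (5 total):
(0, 0)
(14, 0)
(21.071, -7.071)
(33.799, -19.799)
(23.899, -9.899)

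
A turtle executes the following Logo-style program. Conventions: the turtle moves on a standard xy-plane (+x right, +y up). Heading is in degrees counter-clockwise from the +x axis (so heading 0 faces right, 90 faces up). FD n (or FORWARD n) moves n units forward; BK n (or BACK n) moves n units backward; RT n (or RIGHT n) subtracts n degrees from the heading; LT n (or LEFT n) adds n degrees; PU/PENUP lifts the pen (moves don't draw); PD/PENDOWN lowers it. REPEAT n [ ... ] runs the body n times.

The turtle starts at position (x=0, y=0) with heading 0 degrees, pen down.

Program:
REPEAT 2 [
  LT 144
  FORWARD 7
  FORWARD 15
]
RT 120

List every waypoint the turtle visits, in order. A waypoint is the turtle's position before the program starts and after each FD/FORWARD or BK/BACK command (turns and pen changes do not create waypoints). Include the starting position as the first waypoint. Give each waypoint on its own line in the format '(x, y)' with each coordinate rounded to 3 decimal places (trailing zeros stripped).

Answer: (0, 0)
(-5.663, 4.114)
(-17.798, 12.931)
(-15.635, 6.274)
(-11, -7.992)

Derivation:
Executing turtle program step by step:
Start: pos=(0,0), heading=0, pen down
REPEAT 2 [
  -- iteration 1/2 --
  LT 144: heading 0 -> 144
  FD 7: (0,0) -> (-5.663,4.114) [heading=144, draw]
  FD 15: (-5.663,4.114) -> (-17.798,12.931) [heading=144, draw]
  -- iteration 2/2 --
  LT 144: heading 144 -> 288
  FD 7: (-17.798,12.931) -> (-15.635,6.274) [heading=288, draw]
  FD 15: (-15.635,6.274) -> (-11,-7.992) [heading=288, draw]
]
RT 120: heading 288 -> 168
Final: pos=(-11,-7.992), heading=168, 4 segment(s) drawn
Waypoints (5 total):
(0, 0)
(-5.663, 4.114)
(-17.798, 12.931)
(-15.635, 6.274)
(-11, -7.992)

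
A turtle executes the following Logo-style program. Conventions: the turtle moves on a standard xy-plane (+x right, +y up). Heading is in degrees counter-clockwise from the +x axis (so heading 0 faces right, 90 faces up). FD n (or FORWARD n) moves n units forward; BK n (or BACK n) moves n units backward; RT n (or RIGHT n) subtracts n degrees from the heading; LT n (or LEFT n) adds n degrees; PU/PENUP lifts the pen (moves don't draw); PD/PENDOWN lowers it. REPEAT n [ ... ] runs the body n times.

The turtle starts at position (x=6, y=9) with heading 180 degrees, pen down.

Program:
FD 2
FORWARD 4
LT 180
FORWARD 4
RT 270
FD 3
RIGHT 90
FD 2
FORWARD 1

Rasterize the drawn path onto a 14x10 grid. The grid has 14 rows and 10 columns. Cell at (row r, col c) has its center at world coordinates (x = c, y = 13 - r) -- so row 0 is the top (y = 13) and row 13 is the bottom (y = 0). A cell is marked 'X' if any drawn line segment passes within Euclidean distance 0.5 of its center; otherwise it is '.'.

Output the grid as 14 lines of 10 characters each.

Answer: ..........
....XXXX..
....X.....
....X.....
XXXXXXX...
..........
..........
..........
..........
..........
..........
..........
..........
..........

Derivation:
Segment 0: (6,9) -> (4,9)
Segment 1: (4,9) -> (0,9)
Segment 2: (0,9) -> (4,9)
Segment 3: (4,9) -> (4,12)
Segment 4: (4,12) -> (6,12)
Segment 5: (6,12) -> (7,12)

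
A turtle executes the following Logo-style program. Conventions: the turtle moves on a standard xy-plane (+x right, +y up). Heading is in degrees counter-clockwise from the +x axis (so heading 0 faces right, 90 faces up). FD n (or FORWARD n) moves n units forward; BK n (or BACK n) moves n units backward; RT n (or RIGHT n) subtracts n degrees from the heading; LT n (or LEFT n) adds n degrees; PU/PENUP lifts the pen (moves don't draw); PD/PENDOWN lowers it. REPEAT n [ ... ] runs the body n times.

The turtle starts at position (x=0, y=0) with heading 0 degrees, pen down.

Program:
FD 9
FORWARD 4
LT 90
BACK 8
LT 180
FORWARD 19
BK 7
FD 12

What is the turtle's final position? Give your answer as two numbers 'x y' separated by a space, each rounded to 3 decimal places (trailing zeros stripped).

Executing turtle program step by step:
Start: pos=(0,0), heading=0, pen down
FD 9: (0,0) -> (9,0) [heading=0, draw]
FD 4: (9,0) -> (13,0) [heading=0, draw]
LT 90: heading 0 -> 90
BK 8: (13,0) -> (13,-8) [heading=90, draw]
LT 180: heading 90 -> 270
FD 19: (13,-8) -> (13,-27) [heading=270, draw]
BK 7: (13,-27) -> (13,-20) [heading=270, draw]
FD 12: (13,-20) -> (13,-32) [heading=270, draw]
Final: pos=(13,-32), heading=270, 6 segment(s) drawn

Answer: 13 -32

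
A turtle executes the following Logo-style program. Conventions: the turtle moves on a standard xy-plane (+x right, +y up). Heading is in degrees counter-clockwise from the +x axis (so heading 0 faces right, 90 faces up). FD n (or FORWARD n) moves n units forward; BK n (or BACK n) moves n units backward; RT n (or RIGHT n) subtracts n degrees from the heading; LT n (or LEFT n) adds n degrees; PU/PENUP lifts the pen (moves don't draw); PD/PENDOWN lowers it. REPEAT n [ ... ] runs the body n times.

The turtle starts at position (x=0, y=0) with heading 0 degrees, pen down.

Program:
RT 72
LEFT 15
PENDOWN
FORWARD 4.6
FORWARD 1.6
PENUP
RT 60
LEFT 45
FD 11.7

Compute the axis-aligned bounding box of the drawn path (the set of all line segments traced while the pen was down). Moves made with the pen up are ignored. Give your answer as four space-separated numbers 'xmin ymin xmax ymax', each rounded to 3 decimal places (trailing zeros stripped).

Answer: 0 -5.2 3.377 0

Derivation:
Executing turtle program step by step:
Start: pos=(0,0), heading=0, pen down
RT 72: heading 0 -> 288
LT 15: heading 288 -> 303
PD: pen down
FD 4.6: (0,0) -> (2.505,-3.858) [heading=303, draw]
FD 1.6: (2.505,-3.858) -> (3.377,-5.2) [heading=303, draw]
PU: pen up
RT 60: heading 303 -> 243
LT 45: heading 243 -> 288
FD 11.7: (3.377,-5.2) -> (6.992,-16.327) [heading=288, move]
Final: pos=(6.992,-16.327), heading=288, 2 segment(s) drawn

Segment endpoints: x in {0, 2.505, 3.377}, y in {-5.2, -3.858, 0}
xmin=0, ymin=-5.2, xmax=3.377, ymax=0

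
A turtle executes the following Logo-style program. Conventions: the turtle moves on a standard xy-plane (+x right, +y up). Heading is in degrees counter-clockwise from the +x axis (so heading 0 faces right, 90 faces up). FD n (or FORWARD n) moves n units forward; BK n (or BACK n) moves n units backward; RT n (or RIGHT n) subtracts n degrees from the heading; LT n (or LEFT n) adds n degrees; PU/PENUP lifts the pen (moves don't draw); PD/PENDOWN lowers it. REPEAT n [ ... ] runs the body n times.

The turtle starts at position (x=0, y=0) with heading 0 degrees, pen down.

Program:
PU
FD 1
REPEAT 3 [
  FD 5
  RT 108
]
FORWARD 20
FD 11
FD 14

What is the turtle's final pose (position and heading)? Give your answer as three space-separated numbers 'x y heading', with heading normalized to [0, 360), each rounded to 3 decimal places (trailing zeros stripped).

Executing turtle program step by step:
Start: pos=(0,0), heading=0, pen down
PU: pen up
FD 1: (0,0) -> (1,0) [heading=0, move]
REPEAT 3 [
  -- iteration 1/3 --
  FD 5: (1,0) -> (6,0) [heading=0, move]
  RT 108: heading 0 -> 252
  -- iteration 2/3 --
  FD 5: (6,0) -> (4.455,-4.755) [heading=252, move]
  RT 108: heading 252 -> 144
  -- iteration 3/3 --
  FD 5: (4.455,-4.755) -> (0.41,-1.816) [heading=144, move]
  RT 108: heading 144 -> 36
]
FD 20: (0.41,-1.816) -> (16.59,9.939) [heading=36, move]
FD 11: (16.59,9.939) -> (25.489,16.405) [heading=36, move]
FD 14: (25.489,16.405) -> (36.816,24.634) [heading=36, move]
Final: pos=(36.816,24.634), heading=36, 0 segment(s) drawn

Answer: 36.816 24.634 36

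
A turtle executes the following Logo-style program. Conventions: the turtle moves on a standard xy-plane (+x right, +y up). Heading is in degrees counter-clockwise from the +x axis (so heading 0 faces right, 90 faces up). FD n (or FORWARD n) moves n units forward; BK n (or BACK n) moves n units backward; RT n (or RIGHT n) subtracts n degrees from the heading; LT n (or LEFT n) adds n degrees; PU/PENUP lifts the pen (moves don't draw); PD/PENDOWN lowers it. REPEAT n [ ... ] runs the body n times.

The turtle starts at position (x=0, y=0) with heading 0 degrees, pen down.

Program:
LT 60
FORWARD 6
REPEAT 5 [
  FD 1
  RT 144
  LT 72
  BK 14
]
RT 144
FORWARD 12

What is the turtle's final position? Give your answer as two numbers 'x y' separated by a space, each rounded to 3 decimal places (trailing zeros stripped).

Executing turtle program step by step:
Start: pos=(0,0), heading=0, pen down
LT 60: heading 0 -> 60
FD 6: (0,0) -> (3,5.196) [heading=60, draw]
REPEAT 5 [
  -- iteration 1/5 --
  FD 1: (3,5.196) -> (3.5,6.062) [heading=60, draw]
  RT 144: heading 60 -> 276
  LT 72: heading 276 -> 348
  BK 14: (3.5,6.062) -> (-10.194,8.973) [heading=348, draw]
  -- iteration 2/5 --
  FD 1: (-10.194,8.973) -> (-9.216,8.765) [heading=348, draw]
  RT 144: heading 348 -> 204
  LT 72: heading 204 -> 276
  BK 14: (-9.216,8.765) -> (-10.679,22.688) [heading=276, draw]
  -- iteration 3/5 --
  FD 1: (-10.679,22.688) -> (-10.575,21.694) [heading=276, draw]
  RT 144: heading 276 -> 132
  LT 72: heading 132 -> 204
  BK 14: (-10.575,21.694) -> (2.215,27.388) [heading=204, draw]
  -- iteration 4/5 --
  FD 1: (2.215,27.388) -> (1.301,26.981) [heading=204, draw]
  RT 144: heading 204 -> 60
  LT 72: heading 60 -> 132
  BK 14: (1.301,26.981) -> (10.669,16.577) [heading=132, draw]
  -- iteration 5/5 --
  FD 1: (10.669,16.577) -> (10,17.321) [heading=132, draw]
  RT 144: heading 132 -> 348
  LT 72: heading 348 -> 60
  BK 14: (10,17.321) -> (3,5.196) [heading=60, draw]
]
RT 144: heading 60 -> 276
FD 12: (3,5.196) -> (4.254,-6.738) [heading=276, draw]
Final: pos=(4.254,-6.738), heading=276, 12 segment(s) drawn

Answer: 4.254 -6.738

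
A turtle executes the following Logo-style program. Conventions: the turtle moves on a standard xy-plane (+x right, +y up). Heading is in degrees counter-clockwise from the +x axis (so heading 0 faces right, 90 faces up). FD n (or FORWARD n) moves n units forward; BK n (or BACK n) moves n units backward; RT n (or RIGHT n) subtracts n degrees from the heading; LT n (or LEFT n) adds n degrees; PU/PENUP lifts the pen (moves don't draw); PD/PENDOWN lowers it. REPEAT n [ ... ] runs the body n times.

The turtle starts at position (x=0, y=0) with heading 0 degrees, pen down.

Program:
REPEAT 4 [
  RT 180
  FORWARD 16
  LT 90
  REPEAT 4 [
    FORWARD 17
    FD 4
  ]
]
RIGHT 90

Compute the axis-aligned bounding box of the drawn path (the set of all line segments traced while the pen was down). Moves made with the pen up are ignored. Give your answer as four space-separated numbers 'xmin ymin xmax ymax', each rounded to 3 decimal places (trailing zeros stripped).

Answer: -100 -84 0 16

Derivation:
Executing turtle program step by step:
Start: pos=(0,0), heading=0, pen down
REPEAT 4 [
  -- iteration 1/4 --
  RT 180: heading 0 -> 180
  FD 16: (0,0) -> (-16,0) [heading=180, draw]
  LT 90: heading 180 -> 270
  REPEAT 4 [
    -- iteration 1/4 --
    FD 17: (-16,0) -> (-16,-17) [heading=270, draw]
    FD 4: (-16,-17) -> (-16,-21) [heading=270, draw]
    -- iteration 2/4 --
    FD 17: (-16,-21) -> (-16,-38) [heading=270, draw]
    FD 4: (-16,-38) -> (-16,-42) [heading=270, draw]
    -- iteration 3/4 --
    FD 17: (-16,-42) -> (-16,-59) [heading=270, draw]
    FD 4: (-16,-59) -> (-16,-63) [heading=270, draw]
    -- iteration 4/4 --
    FD 17: (-16,-63) -> (-16,-80) [heading=270, draw]
    FD 4: (-16,-80) -> (-16,-84) [heading=270, draw]
  ]
  -- iteration 2/4 --
  RT 180: heading 270 -> 90
  FD 16: (-16,-84) -> (-16,-68) [heading=90, draw]
  LT 90: heading 90 -> 180
  REPEAT 4 [
    -- iteration 1/4 --
    FD 17: (-16,-68) -> (-33,-68) [heading=180, draw]
    FD 4: (-33,-68) -> (-37,-68) [heading=180, draw]
    -- iteration 2/4 --
    FD 17: (-37,-68) -> (-54,-68) [heading=180, draw]
    FD 4: (-54,-68) -> (-58,-68) [heading=180, draw]
    -- iteration 3/4 --
    FD 17: (-58,-68) -> (-75,-68) [heading=180, draw]
    FD 4: (-75,-68) -> (-79,-68) [heading=180, draw]
    -- iteration 4/4 --
    FD 17: (-79,-68) -> (-96,-68) [heading=180, draw]
    FD 4: (-96,-68) -> (-100,-68) [heading=180, draw]
  ]
  -- iteration 3/4 --
  RT 180: heading 180 -> 0
  FD 16: (-100,-68) -> (-84,-68) [heading=0, draw]
  LT 90: heading 0 -> 90
  REPEAT 4 [
    -- iteration 1/4 --
    FD 17: (-84,-68) -> (-84,-51) [heading=90, draw]
    FD 4: (-84,-51) -> (-84,-47) [heading=90, draw]
    -- iteration 2/4 --
    FD 17: (-84,-47) -> (-84,-30) [heading=90, draw]
    FD 4: (-84,-30) -> (-84,-26) [heading=90, draw]
    -- iteration 3/4 --
    FD 17: (-84,-26) -> (-84,-9) [heading=90, draw]
    FD 4: (-84,-9) -> (-84,-5) [heading=90, draw]
    -- iteration 4/4 --
    FD 17: (-84,-5) -> (-84,12) [heading=90, draw]
    FD 4: (-84,12) -> (-84,16) [heading=90, draw]
  ]
  -- iteration 4/4 --
  RT 180: heading 90 -> 270
  FD 16: (-84,16) -> (-84,0) [heading=270, draw]
  LT 90: heading 270 -> 0
  REPEAT 4 [
    -- iteration 1/4 --
    FD 17: (-84,0) -> (-67,0) [heading=0, draw]
    FD 4: (-67,0) -> (-63,0) [heading=0, draw]
    -- iteration 2/4 --
    FD 17: (-63,0) -> (-46,0) [heading=0, draw]
    FD 4: (-46,0) -> (-42,0) [heading=0, draw]
    -- iteration 3/4 --
    FD 17: (-42,0) -> (-25,0) [heading=0, draw]
    FD 4: (-25,0) -> (-21,0) [heading=0, draw]
    -- iteration 4/4 --
    FD 17: (-21,0) -> (-4,0) [heading=0, draw]
    FD 4: (-4,0) -> (0,0) [heading=0, draw]
  ]
]
RT 90: heading 0 -> 270
Final: pos=(0,0), heading=270, 36 segment(s) drawn

Segment endpoints: x in {-100, -96, -84, -79, -75, -67, -63, -58, -54, -46, -42, -37, -33, -25, -21, -16, -16, -16, -16, -16, -4, 0}, y in {-84, -80, -68, -63, -59, -51, -47, -42, -38, -30, -26, -21, -17, -9, -5, 0, 0, 0, 0, 0, 0, 0, 0, 0, 0, 12, 16}
xmin=-100, ymin=-84, xmax=0, ymax=16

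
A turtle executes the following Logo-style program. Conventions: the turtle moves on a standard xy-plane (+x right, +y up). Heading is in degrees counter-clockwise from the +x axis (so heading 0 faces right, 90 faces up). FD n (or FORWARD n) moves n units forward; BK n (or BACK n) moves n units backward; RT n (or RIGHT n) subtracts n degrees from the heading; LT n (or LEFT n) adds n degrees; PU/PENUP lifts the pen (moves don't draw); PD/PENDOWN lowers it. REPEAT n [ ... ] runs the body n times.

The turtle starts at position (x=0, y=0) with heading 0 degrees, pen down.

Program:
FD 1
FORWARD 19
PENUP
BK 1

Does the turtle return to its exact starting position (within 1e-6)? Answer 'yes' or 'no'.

Executing turtle program step by step:
Start: pos=(0,0), heading=0, pen down
FD 1: (0,0) -> (1,0) [heading=0, draw]
FD 19: (1,0) -> (20,0) [heading=0, draw]
PU: pen up
BK 1: (20,0) -> (19,0) [heading=0, move]
Final: pos=(19,0), heading=0, 2 segment(s) drawn

Start position: (0, 0)
Final position: (19, 0)
Distance = 19; >= 1e-6 -> NOT closed

Answer: no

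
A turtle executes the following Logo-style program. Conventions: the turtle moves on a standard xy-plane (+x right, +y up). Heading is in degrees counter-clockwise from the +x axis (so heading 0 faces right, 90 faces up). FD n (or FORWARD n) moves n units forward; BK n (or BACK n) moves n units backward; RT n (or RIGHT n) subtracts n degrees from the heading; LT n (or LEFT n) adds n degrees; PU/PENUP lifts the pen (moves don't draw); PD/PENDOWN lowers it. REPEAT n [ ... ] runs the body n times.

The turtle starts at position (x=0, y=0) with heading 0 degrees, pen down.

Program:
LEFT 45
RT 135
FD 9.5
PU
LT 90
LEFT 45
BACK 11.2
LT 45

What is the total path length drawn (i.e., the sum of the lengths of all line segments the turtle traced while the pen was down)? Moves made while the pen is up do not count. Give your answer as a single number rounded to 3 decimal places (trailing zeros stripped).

Executing turtle program step by step:
Start: pos=(0,0), heading=0, pen down
LT 45: heading 0 -> 45
RT 135: heading 45 -> 270
FD 9.5: (0,0) -> (0,-9.5) [heading=270, draw]
PU: pen up
LT 90: heading 270 -> 0
LT 45: heading 0 -> 45
BK 11.2: (0,-9.5) -> (-7.92,-17.42) [heading=45, move]
LT 45: heading 45 -> 90
Final: pos=(-7.92,-17.42), heading=90, 1 segment(s) drawn

Segment lengths:
  seg 1: (0,0) -> (0,-9.5), length = 9.5
Total = 9.5

Answer: 9.5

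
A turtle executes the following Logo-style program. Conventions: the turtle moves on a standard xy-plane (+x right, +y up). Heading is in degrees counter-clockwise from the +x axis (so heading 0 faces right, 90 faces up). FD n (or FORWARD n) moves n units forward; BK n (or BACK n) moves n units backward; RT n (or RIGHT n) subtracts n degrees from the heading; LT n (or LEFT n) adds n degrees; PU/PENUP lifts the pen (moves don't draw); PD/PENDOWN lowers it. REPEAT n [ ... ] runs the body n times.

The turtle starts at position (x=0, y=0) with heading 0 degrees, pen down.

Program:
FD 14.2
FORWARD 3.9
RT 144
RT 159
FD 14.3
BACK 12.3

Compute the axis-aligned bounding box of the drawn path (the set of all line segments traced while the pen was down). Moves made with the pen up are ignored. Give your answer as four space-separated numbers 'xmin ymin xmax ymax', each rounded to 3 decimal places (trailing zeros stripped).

Executing turtle program step by step:
Start: pos=(0,0), heading=0, pen down
FD 14.2: (0,0) -> (14.2,0) [heading=0, draw]
FD 3.9: (14.2,0) -> (18.1,0) [heading=0, draw]
RT 144: heading 0 -> 216
RT 159: heading 216 -> 57
FD 14.3: (18.1,0) -> (25.888,11.993) [heading=57, draw]
BK 12.3: (25.888,11.993) -> (19.189,1.677) [heading=57, draw]
Final: pos=(19.189,1.677), heading=57, 4 segment(s) drawn

Segment endpoints: x in {0, 14.2, 18.1, 19.189, 25.888}, y in {0, 1.677, 11.993}
xmin=0, ymin=0, xmax=25.888, ymax=11.993

Answer: 0 0 25.888 11.993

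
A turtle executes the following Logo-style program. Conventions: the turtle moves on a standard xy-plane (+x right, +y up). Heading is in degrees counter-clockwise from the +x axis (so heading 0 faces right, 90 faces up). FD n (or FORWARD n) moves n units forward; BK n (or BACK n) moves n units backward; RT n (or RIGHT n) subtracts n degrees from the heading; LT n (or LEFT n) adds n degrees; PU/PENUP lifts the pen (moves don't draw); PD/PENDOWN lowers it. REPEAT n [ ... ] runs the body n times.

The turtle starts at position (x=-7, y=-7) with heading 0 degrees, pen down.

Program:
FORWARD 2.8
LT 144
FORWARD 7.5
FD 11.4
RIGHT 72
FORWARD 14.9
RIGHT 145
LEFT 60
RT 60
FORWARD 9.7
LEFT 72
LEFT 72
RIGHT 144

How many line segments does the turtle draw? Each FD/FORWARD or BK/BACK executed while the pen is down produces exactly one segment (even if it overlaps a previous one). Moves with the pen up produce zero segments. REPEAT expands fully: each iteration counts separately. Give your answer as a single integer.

Answer: 5

Derivation:
Executing turtle program step by step:
Start: pos=(-7,-7), heading=0, pen down
FD 2.8: (-7,-7) -> (-4.2,-7) [heading=0, draw]
LT 144: heading 0 -> 144
FD 7.5: (-4.2,-7) -> (-10.268,-2.592) [heading=144, draw]
FD 11.4: (-10.268,-2.592) -> (-19.49,4.109) [heading=144, draw]
RT 72: heading 144 -> 72
FD 14.9: (-19.49,4.109) -> (-14.886,18.28) [heading=72, draw]
RT 145: heading 72 -> 287
LT 60: heading 287 -> 347
RT 60: heading 347 -> 287
FD 9.7: (-14.886,18.28) -> (-12.05,9.004) [heading=287, draw]
LT 72: heading 287 -> 359
LT 72: heading 359 -> 71
RT 144: heading 71 -> 287
Final: pos=(-12.05,9.004), heading=287, 5 segment(s) drawn
Segments drawn: 5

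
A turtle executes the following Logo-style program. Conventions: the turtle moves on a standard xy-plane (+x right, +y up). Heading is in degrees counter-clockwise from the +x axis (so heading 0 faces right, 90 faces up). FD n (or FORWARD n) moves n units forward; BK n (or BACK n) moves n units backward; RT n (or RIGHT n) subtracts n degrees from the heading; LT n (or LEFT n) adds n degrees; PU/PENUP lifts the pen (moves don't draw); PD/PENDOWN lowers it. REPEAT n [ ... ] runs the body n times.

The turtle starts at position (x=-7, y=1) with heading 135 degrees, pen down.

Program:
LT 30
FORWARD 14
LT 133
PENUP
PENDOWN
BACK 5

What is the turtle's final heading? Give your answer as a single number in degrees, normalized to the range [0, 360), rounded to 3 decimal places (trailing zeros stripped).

Answer: 298

Derivation:
Executing turtle program step by step:
Start: pos=(-7,1), heading=135, pen down
LT 30: heading 135 -> 165
FD 14: (-7,1) -> (-20.523,4.623) [heading=165, draw]
LT 133: heading 165 -> 298
PU: pen up
PD: pen down
BK 5: (-20.523,4.623) -> (-22.87,9.038) [heading=298, draw]
Final: pos=(-22.87,9.038), heading=298, 2 segment(s) drawn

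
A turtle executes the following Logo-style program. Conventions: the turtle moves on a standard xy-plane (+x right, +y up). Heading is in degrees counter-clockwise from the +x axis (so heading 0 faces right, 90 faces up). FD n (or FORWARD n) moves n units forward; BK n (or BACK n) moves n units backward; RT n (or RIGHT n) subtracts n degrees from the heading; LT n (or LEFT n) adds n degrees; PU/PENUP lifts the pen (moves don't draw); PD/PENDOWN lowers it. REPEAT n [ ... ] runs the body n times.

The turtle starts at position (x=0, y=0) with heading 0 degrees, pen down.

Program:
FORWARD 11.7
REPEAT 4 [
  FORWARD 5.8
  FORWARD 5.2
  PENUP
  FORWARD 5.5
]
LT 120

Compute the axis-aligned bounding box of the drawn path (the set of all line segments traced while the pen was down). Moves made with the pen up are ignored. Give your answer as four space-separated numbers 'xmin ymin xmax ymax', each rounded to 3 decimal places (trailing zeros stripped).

Answer: 0 0 22.7 0

Derivation:
Executing turtle program step by step:
Start: pos=(0,0), heading=0, pen down
FD 11.7: (0,0) -> (11.7,0) [heading=0, draw]
REPEAT 4 [
  -- iteration 1/4 --
  FD 5.8: (11.7,0) -> (17.5,0) [heading=0, draw]
  FD 5.2: (17.5,0) -> (22.7,0) [heading=0, draw]
  PU: pen up
  FD 5.5: (22.7,0) -> (28.2,0) [heading=0, move]
  -- iteration 2/4 --
  FD 5.8: (28.2,0) -> (34,0) [heading=0, move]
  FD 5.2: (34,0) -> (39.2,0) [heading=0, move]
  PU: pen up
  FD 5.5: (39.2,0) -> (44.7,0) [heading=0, move]
  -- iteration 3/4 --
  FD 5.8: (44.7,0) -> (50.5,0) [heading=0, move]
  FD 5.2: (50.5,0) -> (55.7,0) [heading=0, move]
  PU: pen up
  FD 5.5: (55.7,0) -> (61.2,0) [heading=0, move]
  -- iteration 4/4 --
  FD 5.8: (61.2,0) -> (67,0) [heading=0, move]
  FD 5.2: (67,0) -> (72.2,0) [heading=0, move]
  PU: pen up
  FD 5.5: (72.2,0) -> (77.7,0) [heading=0, move]
]
LT 120: heading 0 -> 120
Final: pos=(77.7,0), heading=120, 3 segment(s) drawn

Segment endpoints: x in {0, 11.7, 17.5, 22.7}, y in {0}
xmin=0, ymin=0, xmax=22.7, ymax=0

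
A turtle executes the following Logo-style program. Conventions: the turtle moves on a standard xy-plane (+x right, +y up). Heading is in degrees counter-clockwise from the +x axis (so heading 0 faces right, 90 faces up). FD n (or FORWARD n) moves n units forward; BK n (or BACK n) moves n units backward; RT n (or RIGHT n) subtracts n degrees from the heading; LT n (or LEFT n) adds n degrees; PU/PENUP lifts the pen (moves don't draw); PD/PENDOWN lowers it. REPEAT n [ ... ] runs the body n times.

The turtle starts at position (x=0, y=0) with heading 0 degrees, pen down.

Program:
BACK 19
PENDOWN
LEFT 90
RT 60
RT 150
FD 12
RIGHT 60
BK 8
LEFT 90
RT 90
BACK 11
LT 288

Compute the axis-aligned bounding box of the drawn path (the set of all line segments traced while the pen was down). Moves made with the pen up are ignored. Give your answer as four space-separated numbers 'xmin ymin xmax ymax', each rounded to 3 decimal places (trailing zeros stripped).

Answer: -25 -10.392 0 0

Derivation:
Executing turtle program step by step:
Start: pos=(0,0), heading=0, pen down
BK 19: (0,0) -> (-19,0) [heading=0, draw]
PD: pen down
LT 90: heading 0 -> 90
RT 60: heading 90 -> 30
RT 150: heading 30 -> 240
FD 12: (-19,0) -> (-25,-10.392) [heading=240, draw]
RT 60: heading 240 -> 180
BK 8: (-25,-10.392) -> (-17,-10.392) [heading=180, draw]
LT 90: heading 180 -> 270
RT 90: heading 270 -> 180
BK 11: (-17,-10.392) -> (-6,-10.392) [heading=180, draw]
LT 288: heading 180 -> 108
Final: pos=(-6,-10.392), heading=108, 4 segment(s) drawn

Segment endpoints: x in {-25, -19, -17, -6, 0}, y in {-10.392, -10.392, -10.392, 0}
xmin=-25, ymin=-10.392, xmax=0, ymax=0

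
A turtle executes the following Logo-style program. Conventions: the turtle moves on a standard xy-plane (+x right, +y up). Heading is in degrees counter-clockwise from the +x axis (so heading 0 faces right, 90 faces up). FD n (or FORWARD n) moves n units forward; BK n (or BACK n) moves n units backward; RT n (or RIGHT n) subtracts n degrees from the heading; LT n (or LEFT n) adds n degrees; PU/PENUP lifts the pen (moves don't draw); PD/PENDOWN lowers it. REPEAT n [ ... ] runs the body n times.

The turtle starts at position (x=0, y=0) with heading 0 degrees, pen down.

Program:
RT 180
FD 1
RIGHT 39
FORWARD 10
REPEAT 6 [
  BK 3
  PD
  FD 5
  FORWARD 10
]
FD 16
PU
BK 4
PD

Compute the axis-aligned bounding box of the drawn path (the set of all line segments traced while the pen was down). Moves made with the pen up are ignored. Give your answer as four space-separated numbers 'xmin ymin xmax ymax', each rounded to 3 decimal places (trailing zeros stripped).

Answer: -77.16 0 0 61.673

Derivation:
Executing turtle program step by step:
Start: pos=(0,0), heading=0, pen down
RT 180: heading 0 -> 180
FD 1: (0,0) -> (-1,0) [heading=180, draw]
RT 39: heading 180 -> 141
FD 10: (-1,0) -> (-8.771,6.293) [heading=141, draw]
REPEAT 6 [
  -- iteration 1/6 --
  BK 3: (-8.771,6.293) -> (-6.44,4.405) [heading=141, draw]
  PD: pen down
  FD 5: (-6.44,4.405) -> (-10.326,7.552) [heading=141, draw]
  FD 10: (-10.326,7.552) -> (-18.097,13.845) [heading=141, draw]
  -- iteration 2/6 --
  BK 3: (-18.097,13.845) -> (-15.766,11.957) [heading=141, draw]
  PD: pen down
  FD 5: (-15.766,11.957) -> (-19.652,15.104) [heading=141, draw]
  FD 10: (-19.652,15.104) -> (-27.423,21.397) [heading=141, draw]
  -- iteration 3/6 --
  BK 3: (-27.423,21.397) -> (-25.092,19.509) [heading=141, draw]
  PD: pen down
  FD 5: (-25.092,19.509) -> (-28.977,22.656) [heading=141, draw]
  FD 10: (-28.977,22.656) -> (-36.749,28.949) [heading=141, draw]
  -- iteration 4/6 --
  BK 3: (-36.749,28.949) -> (-34.417,27.061) [heading=141, draw]
  PD: pen down
  FD 5: (-34.417,27.061) -> (-38.303,30.207) [heading=141, draw]
  FD 10: (-38.303,30.207) -> (-46.074,36.501) [heading=141, draw]
  -- iteration 5/6 --
  BK 3: (-46.074,36.501) -> (-43.743,34.613) [heading=141, draw]
  PD: pen down
  FD 5: (-43.743,34.613) -> (-47.629,37.759) [heading=141, draw]
  FD 10: (-47.629,37.759) -> (-55.4,44.052) [heading=141, draw]
  -- iteration 6/6 --
  BK 3: (-55.4,44.052) -> (-53.069,42.164) [heading=141, draw]
  PD: pen down
  FD 5: (-53.069,42.164) -> (-56.955,45.311) [heading=141, draw]
  FD 10: (-56.955,45.311) -> (-64.726,51.604) [heading=141, draw]
]
FD 16: (-64.726,51.604) -> (-77.16,61.673) [heading=141, draw]
PU: pen up
BK 4: (-77.16,61.673) -> (-74.052,59.156) [heading=141, move]
PD: pen down
Final: pos=(-74.052,59.156), heading=141, 21 segment(s) drawn

Segment endpoints: x in {-77.16, -64.726, -56.955, -55.4, -53.069, -47.629, -46.074, -43.743, -38.303, -36.749, -34.417, -28.977, -27.423, -25.092, -19.652, -18.097, -15.766, -10.326, -8.771, -6.44, -1, 0}, y in {0, 0, 4.405, 6.293, 7.552, 11.957, 13.845, 15.104, 19.509, 21.397, 22.656, 27.061, 28.949, 30.207, 34.613, 36.501, 37.759, 42.164, 44.052, 45.311, 51.604, 61.673}
xmin=-77.16, ymin=0, xmax=0, ymax=61.673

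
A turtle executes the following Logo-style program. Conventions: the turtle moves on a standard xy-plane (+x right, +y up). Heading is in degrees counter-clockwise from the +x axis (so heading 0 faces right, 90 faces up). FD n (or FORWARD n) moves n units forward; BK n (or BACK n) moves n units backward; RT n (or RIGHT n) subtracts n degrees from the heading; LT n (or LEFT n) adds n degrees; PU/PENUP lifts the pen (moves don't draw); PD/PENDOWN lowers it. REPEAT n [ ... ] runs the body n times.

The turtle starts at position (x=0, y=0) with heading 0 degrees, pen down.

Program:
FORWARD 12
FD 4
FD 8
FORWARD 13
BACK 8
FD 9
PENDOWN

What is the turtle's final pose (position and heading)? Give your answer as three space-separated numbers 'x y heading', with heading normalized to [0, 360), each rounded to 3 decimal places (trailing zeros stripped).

Answer: 38 0 0

Derivation:
Executing turtle program step by step:
Start: pos=(0,0), heading=0, pen down
FD 12: (0,0) -> (12,0) [heading=0, draw]
FD 4: (12,0) -> (16,0) [heading=0, draw]
FD 8: (16,0) -> (24,0) [heading=0, draw]
FD 13: (24,0) -> (37,0) [heading=0, draw]
BK 8: (37,0) -> (29,0) [heading=0, draw]
FD 9: (29,0) -> (38,0) [heading=0, draw]
PD: pen down
Final: pos=(38,0), heading=0, 6 segment(s) drawn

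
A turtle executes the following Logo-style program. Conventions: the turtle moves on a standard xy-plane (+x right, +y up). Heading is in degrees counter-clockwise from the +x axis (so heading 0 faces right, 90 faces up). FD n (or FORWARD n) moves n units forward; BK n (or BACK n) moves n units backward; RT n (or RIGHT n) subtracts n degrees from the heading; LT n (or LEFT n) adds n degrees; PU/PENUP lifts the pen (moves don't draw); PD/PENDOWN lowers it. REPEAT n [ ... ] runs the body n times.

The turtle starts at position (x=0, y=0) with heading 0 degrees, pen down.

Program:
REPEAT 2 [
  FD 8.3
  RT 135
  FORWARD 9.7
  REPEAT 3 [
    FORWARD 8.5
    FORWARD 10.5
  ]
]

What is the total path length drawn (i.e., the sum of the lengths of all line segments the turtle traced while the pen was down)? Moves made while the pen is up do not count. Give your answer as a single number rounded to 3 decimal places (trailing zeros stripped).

Executing turtle program step by step:
Start: pos=(0,0), heading=0, pen down
REPEAT 2 [
  -- iteration 1/2 --
  FD 8.3: (0,0) -> (8.3,0) [heading=0, draw]
  RT 135: heading 0 -> 225
  FD 9.7: (8.3,0) -> (1.441,-6.859) [heading=225, draw]
  REPEAT 3 [
    -- iteration 1/3 --
    FD 8.5: (1.441,-6.859) -> (-4.569,-12.869) [heading=225, draw]
    FD 10.5: (-4.569,-12.869) -> (-11.994,-20.294) [heading=225, draw]
    -- iteration 2/3 --
    FD 8.5: (-11.994,-20.294) -> (-18.004,-26.304) [heading=225, draw]
    FD 10.5: (-18.004,-26.304) -> (-25.429,-33.729) [heading=225, draw]
    -- iteration 3/3 --
    FD 8.5: (-25.429,-33.729) -> (-31.439,-39.739) [heading=225, draw]
    FD 10.5: (-31.439,-39.739) -> (-38.864,-47.164) [heading=225, draw]
  ]
  -- iteration 2/2 --
  FD 8.3: (-38.864,-47.164) -> (-44.733,-53.033) [heading=225, draw]
  RT 135: heading 225 -> 90
  FD 9.7: (-44.733,-53.033) -> (-44.733,-43.333) [heading=90, draw]
  REPEAT 3 [
    -- iteration 1/3 --
    FD 8.5: (-44.733,-43.333) -> (-44.733,-34.833) [heading=90, draw]
    FD 10.5: (-44.733,-34.833) -> (-44.733,-24.333) [heading=90, draw]
    -- iteration 2/3 --
    FD 8.5: (-44.733,-24.333) -> (-44.733,-15.833) [heading=90, draw]
    FD 10.5: (-44.733,-15.833) -> (-44.733,-5.333) [heading=90, draw]
    -- iteration 3/3 --
    FD 8.5: (-44.733,-5.333) -> (-44.733,3.167) [heading=90, draw]
    FD 10.5: (-44.733,3.167) -> (-44.733,13.667) [heading=90, draw]
  ]
]
Final: pos=(-44.733,13.667), heading=90, 16 segment(s) drawn

Segment lengths:
  seg 1: (0,0) -> (8.3,0), length = 8.3
  seg 2: (8.3,0) -> (1.441,-6.859), length = 9.7
  seg 3: (1.441,-6.859) -> (-4.569,-12.869), length = 8.5
  seg 4: (-4.569,-12.869) -> (-11.994,-20.294), length = 10.5
  seg 5: (-11.994,-20.294) -> (-18.004,-26.304), length = 8.5
  seg 6: (-18.004,-26.304) -> (-25.429,-33.729), length = 10.5
  seg 7: (-25.429,-33.729) -> (-31.439,-39.739), length = 8.5
  seg 8: (-31.439,-39.739) -> (-38.864,-47.164), length = 10.5
  seg 9: (-38.864,-47.164) -> (-44.733,-53.033), length = 8.3
  seg 10: (-44.733,-53.033) -> (-44.733,-43.333), length = 9.7
  seg 11: (-44.733,-43.333) -> (-44.733,-34.833), length = 8.5
  seg 12: (-44.733,-34.833) -> (-44.733,-24.333), length = 10.5
  seg 13: (-44.733,-24.333) -> (-44.733,-15.833), length = 8.5
  seg 14: (-44.733,-15.833) -> (-44.733,-5.333), length = 10.5
  seg 15: (-44.733,-5.333) -> (-44.733,3.167), length = 8.5
  seg 16: (-44.733,3.167) -> (-44.733,13.667), length = 10.5
Total = 150

Answer: 150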